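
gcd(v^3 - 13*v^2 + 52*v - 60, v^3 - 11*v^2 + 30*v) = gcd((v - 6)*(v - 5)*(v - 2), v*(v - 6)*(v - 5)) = v^2 - 11*v + 30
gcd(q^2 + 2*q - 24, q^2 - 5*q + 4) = q - 4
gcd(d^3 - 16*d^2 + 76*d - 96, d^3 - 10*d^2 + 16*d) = d^2 - 10*d + 16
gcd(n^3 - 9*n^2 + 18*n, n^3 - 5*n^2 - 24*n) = n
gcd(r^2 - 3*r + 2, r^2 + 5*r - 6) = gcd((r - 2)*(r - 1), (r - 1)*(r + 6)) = r - 1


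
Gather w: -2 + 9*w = 9*w - 2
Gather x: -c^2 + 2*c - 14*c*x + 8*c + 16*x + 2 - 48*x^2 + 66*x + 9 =-c^2 + 10*c - 48*x^2 + x*(82 - 14*c) + 11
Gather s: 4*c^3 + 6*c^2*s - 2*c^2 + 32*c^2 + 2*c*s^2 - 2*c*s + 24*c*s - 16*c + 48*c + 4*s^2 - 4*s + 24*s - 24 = 4*c^3 + 30*c^2 + 32*c + s^2*(2*c + 4) + s*(6*c^2 + 22*c + 20) - 24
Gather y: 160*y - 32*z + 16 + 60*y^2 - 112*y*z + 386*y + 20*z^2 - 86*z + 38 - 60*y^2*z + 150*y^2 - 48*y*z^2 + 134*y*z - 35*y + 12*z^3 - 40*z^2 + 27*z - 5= y^2*(210 - 60*z) + y*(-48*z^2 + 22*z + 511) + 12*z^3 - 20*z^2 - 91*z + 49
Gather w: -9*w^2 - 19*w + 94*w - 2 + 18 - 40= -9*w^2 + 75*w - 24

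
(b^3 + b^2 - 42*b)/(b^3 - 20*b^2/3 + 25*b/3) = 3*(b^2 + b - 42)/(3*b^2 - 20*b + 25)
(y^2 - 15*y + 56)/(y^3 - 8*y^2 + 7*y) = (y - 8)/(y*(y - 1))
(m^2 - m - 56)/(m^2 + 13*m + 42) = (m - 8)/(m + 6)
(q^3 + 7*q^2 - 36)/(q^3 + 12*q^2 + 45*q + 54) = (q - 2)/(q + 3)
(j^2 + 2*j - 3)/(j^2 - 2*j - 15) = (j - 1)/(j - 5)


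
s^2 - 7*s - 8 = (s - 8)*(s + 1)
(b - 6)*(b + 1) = b^2 - 5*b - 6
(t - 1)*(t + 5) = t^2 + 4*t - 5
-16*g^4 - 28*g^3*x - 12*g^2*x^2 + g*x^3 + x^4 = (-4*g + x)*(g + x)*(2*g + x)^2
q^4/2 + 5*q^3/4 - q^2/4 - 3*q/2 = q*(q/2 + 1)*(q - 1)*(q + 3/2)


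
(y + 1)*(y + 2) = y^2 + 3*y + 2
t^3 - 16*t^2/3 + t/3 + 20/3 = (t - 5)*(t - 4/3)*(t + 1)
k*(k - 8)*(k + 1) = k^3 - 7*k^2 - 8*k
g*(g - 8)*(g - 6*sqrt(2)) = g^3 - 6*sqrt(2)*g^2 - 8*g^2 + 48*sqrt(2)*g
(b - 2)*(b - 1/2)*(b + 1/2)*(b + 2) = b^4 - 17*b^2/4 + 1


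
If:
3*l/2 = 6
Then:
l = 4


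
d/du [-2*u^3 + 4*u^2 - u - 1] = -6*u^2 + 8*u - 1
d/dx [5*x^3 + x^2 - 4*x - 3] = 15*x^2 + 2*x - 4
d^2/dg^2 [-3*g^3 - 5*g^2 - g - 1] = -18*g - 10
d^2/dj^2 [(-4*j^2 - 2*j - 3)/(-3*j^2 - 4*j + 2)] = 2*(-30*j^3 + 153*j^2 + 144*j + 98)/(27*j^6 + 108*j^5 + 90*j^4 - 80*j^3 - 60*j^2 + 48*j - 8)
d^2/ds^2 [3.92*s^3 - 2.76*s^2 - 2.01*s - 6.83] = 23.52*s - 5.52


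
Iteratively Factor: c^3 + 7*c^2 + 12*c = (c + 4)*(c^2 + 3*c) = c*(c + 4)*(c + 3)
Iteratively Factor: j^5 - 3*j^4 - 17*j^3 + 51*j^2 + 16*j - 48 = (j - 4)*(j^4 + j^3 - 13*j^2 - j + 12) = (j - 4)*(j - 1)*(j^3 + 2*j^2 - 11*j - 12) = (j - 4)*(j - 1)*(j + 1)*(j^2 + j - 12) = (j - 4)*(j - 1)*(j + 1)*(j + 4)*(j - 3)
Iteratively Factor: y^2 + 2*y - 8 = (y + 4)*(y - 2)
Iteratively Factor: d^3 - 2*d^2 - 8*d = (d + 2)*(d^2 - 4*d) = d*(d + 2)*(d - 4)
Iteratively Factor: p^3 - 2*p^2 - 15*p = (p - 5)*(p^2 + 3*p) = p*(p - 5)*(p + 3)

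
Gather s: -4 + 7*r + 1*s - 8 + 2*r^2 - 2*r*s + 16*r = 2*r^2 + 23*r + s*(1 - 2*r) - 12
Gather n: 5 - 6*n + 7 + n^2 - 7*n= n^2 - 13*n + 12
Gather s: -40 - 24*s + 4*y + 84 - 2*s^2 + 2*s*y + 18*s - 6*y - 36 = -2*s^2 + s*(2*y - 6) - 2*y + 8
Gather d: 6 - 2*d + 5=11 - 2*d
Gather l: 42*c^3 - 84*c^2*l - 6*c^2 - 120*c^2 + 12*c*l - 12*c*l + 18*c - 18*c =42*c^3 - 84*c^2*l - 126*c^2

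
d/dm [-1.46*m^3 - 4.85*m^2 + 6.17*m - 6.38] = -4.38*m^2 - 9.7*m + 6.17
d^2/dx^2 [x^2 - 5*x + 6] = 2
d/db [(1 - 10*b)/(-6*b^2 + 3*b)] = (-20*b^2 + 4*b - 1)/(3*b^2*(4*b^2 - 4*b + 1))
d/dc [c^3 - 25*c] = 3*c^2 - 25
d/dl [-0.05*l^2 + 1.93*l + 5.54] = 1.93 - 0.1*l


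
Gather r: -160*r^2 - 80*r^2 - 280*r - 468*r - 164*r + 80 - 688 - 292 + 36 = -240*r^2 - 912*r - 864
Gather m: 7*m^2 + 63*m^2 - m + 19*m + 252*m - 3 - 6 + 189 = 70*m^2 + 270*m + 180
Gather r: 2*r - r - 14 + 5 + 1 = r - 8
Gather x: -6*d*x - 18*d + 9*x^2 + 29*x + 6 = -18*d + 9*x^2 + x*(29 - 6*d) + 6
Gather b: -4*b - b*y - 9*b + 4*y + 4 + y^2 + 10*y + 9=b*(-y - 13) + y^2 + 14*y + 13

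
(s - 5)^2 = s^2 - 10*s + 25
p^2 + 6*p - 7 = (p - 1)*(p + 7)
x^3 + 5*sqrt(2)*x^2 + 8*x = x*(x + sqrt(2))*(x + 4*sqrt(2))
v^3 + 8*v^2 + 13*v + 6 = (v + 1)^2*(v + 6)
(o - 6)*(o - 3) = o^2 - 9*o + 18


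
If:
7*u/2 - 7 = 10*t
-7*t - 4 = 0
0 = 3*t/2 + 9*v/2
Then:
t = -4/7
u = 18/49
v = 4/21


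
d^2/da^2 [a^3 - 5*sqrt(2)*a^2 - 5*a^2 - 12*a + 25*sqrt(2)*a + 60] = 6*a - 10*sqrt(2) - 10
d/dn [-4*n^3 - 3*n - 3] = -12*n^2 - 3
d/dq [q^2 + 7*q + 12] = 2*q + 7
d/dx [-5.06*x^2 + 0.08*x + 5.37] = 0.08 - 10.12*x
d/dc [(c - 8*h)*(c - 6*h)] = 2*c - 14*h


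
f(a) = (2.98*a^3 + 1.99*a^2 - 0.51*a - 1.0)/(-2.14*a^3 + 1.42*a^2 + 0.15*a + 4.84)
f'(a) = (6.42*a^2 - 2.84*a - 0.15)*(2.98*a^3 + 1.99*a^2 - 0.51*a - 1.0)/(-2.14*a^3 + 1.42*a^2 + 0.15*a + 4.84)^2 + (8.94*a^2 + 3.98*a - 0.51)/(-2.14*a^3 + 1.42*a^2 + 0.15*a + 4.84)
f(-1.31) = -0.30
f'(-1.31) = 0.44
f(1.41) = 5.65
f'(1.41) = 38.11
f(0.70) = 0.13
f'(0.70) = 1.38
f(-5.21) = -1.06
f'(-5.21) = 0.06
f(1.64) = -31.19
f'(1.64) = 671.18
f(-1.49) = -0.38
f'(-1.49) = 0.43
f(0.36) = -0.16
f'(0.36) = 0.43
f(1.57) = 49.77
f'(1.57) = 1992.57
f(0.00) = -0.21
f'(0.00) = -0.10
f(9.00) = -1.62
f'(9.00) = 0.03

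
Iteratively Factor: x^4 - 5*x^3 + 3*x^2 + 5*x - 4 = (x + 1)*(x^3 - 6*x^2 + 9*x - 4) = (x - 4)*(x + 1)*(x^2 - 2*x + 1) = (x - 4)*(x - 1)*(x + 1)*(x - 1)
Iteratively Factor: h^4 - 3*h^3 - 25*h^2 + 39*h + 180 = (h - 5)*(h^3 + 2*h^2 - 15*h - 36) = (h - 5)*(h + 3)*(h^2 - h - 12) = (h - 5)*(h + 3)^2*(h - 4)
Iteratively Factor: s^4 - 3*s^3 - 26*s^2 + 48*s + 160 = (s + 4)*(s^3 - 7*s^2 + 2*s + 40) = (s - 4)*(s + 4)*(s^2 - 3*s - 10) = (s - 5)*(s - 4)*(s + 4)*(s + 2)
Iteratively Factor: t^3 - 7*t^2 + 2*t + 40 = (t + 2)*(t^2 - 9*t + 20) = (t - 5)*(t + 2)*(t - 4)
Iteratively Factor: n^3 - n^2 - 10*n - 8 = (n - 4)*(n^2 + 3*n + 2) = (n - 4)*(n + 1)*(n + 2)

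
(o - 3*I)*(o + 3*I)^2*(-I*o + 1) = -I*o^4 + 4*o^3 - 6*I*o^2 + 36*o + 27*I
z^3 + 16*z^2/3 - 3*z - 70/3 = (z - 2)*(z + 7/3)*(z + 5)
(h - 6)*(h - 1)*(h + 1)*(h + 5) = h^4 - h^3 - 31*h^2 + h + 30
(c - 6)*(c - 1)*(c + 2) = c^3 - 5*c^2 - 8*c + 12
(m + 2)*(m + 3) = m^2 + 5*m + 6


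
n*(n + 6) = n^2 + 6*n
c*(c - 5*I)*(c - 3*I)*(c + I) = c^4 - 7*I*c^3 - 7*c^2 - 15*I*c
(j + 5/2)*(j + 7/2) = j^2 + 6*j + 35/4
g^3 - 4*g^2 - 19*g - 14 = (g - 7)*(g + 1)*(g + 2)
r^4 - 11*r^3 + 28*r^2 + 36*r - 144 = (r - 6)*(r - 4)*(r - 3)*(r + 2)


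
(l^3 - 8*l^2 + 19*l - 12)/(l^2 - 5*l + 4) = l - 3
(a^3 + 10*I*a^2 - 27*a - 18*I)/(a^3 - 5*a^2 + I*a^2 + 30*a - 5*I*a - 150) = (a^2 + 4*I*a - 3)/(a^2 - 5*a*(1 + I) + 25*I)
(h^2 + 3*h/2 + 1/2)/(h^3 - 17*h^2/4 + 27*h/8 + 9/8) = 4*(2*h^2 + 3*h + 1)/(8*h^3 - 34*h^2 + 27*h + 9)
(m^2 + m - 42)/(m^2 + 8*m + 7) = (m - 6)/(m + 1)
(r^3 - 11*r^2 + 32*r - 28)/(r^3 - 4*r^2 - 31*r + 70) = (r - 2)/(r + 5)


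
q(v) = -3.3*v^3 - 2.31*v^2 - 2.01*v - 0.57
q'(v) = -9.9*v^2 - 4.62*v - 2.01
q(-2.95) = 69.98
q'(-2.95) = -74.54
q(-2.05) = 22.27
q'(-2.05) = -34.14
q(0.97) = -7.70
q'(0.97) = -15.81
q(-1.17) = 3.90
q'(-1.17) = -10.16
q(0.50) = -2.56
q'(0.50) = -6.80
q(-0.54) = 0.36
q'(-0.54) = -2.40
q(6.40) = -973.13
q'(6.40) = -437.08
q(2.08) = -44.44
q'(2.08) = -54.45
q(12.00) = -6059.73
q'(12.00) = -1483.05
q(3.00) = -116.49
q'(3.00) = -104.97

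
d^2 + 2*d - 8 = (d - 2)*(d + 4)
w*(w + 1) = w^2 + w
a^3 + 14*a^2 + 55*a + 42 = (a + 1)*(a + 6)*(a + 7)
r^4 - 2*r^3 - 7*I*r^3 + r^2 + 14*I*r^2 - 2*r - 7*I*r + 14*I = (r - 2)*(r - 7*I)*(r - I)*(r + I)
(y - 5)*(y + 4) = y^2 - y - 20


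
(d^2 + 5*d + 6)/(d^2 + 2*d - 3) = (d + 2)/(d - 1)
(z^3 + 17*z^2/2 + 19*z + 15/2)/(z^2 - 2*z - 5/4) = 2*(z^2 + 8*z + 15)/(2*z - 5)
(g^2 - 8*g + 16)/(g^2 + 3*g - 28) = (g - 4)/(g + 7)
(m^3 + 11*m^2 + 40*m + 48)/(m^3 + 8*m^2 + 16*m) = (m + 3)/m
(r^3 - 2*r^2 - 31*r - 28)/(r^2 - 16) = (r^2 - 6*r - 7)/(r - 4)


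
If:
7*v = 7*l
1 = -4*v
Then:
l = -1/4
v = -1/4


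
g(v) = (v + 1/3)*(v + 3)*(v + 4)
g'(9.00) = 389.33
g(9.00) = 1456.00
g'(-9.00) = 125.33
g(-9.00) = -260.00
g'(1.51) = 43.32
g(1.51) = 45.81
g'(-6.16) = 37.82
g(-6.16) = -39.77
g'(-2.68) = -3.43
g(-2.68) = -0.99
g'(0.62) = 24.58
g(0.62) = 15.94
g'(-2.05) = -3.13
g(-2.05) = -3.18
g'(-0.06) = 13.46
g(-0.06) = 3.17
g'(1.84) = 51.48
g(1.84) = 61.43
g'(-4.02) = 3.85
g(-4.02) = -0.08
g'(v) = (v + 1/3)*(v + 3) + (v + 1/3)*(v + 4) + (v + 3)*(v + 4)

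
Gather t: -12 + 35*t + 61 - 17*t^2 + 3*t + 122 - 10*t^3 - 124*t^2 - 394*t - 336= -10*t^3 - 141*t^2 - 356*t - 165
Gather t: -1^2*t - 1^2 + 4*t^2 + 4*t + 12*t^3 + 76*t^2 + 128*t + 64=12*t^3 + 80*t^2 + 131*t + 63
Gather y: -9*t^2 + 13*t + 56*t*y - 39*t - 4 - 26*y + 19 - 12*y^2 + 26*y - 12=-9*t^2 + 56*t*y - 26*t - 12*y^2 + 3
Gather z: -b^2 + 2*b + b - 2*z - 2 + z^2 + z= -b^2 + 3*b + z^2 - z - 2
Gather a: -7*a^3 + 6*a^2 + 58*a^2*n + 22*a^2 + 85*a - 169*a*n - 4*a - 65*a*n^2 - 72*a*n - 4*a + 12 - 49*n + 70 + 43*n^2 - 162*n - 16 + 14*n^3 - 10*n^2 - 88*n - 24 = -7*a^3 + a^2*(58*n + 28) + a*(-65*n^2 - 241*n + 77) + 14*n^3 + 33*n^2 - 299*n + 42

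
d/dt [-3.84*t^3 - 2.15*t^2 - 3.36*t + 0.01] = -11.52*t^2 - 4.3*t - 3.36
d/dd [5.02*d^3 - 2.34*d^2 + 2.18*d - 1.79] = 15.06*d^2 - 4.68*d + 2.18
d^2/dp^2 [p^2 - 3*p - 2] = 2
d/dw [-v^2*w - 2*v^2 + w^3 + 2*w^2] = -v^2 + 3*w^2 + 4*w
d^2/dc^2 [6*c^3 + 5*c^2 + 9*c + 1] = 36*c + 10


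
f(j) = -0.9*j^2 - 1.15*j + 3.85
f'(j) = -1.8*j - 1.15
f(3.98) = -14.98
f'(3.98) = -8.31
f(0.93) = 2.00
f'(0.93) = -2.82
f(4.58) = -20.30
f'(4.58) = -9.39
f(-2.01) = 2.53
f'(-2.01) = 2.47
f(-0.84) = 4.18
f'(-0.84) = 0.36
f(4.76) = -22.02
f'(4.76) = -9.72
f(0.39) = 3.26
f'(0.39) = -1.85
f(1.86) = -1.40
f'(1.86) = -4.50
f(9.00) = -79.40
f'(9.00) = -17.35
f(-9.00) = -58.70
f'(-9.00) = 15.05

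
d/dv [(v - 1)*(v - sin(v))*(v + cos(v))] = (1 - v)*(v - sin(v))*(sin(v) - 1) + (1 - v)*(v + cos(v))*(cos(v) - 1) + (v - sin(v))*(v + cos(v))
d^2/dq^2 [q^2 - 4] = 2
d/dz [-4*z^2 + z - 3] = 1 - 8*z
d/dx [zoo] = 0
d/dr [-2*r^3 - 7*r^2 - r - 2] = -6*r^2 - 14*r - 1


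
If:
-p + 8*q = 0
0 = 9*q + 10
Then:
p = -80/9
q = -10/9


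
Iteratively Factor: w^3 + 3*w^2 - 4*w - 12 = (w + 3)*(w^2 - 4) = (w + 2)*(w + 3)*(w - 2)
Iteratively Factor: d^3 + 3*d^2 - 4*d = (d - 1)*(d^2 + 4*d) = d*(d - 1)*(d + 4)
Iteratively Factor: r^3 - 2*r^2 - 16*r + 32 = (r + 4)*(r^2 - 6*r + 8) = (r - 4)*(r + 4)*(r - 2)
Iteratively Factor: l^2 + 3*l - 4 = (l - 1)*(l + 4)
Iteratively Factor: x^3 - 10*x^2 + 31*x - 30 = (x - 3)*(x^2 - 7*x + 10) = (x - 5)*(x - 3)*(x - 2)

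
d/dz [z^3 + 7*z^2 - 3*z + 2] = 3*z^2 + 14*z - 3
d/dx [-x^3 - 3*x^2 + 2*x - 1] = -3*x^2 - 6*x + 2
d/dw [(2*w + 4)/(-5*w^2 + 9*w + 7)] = 2*(5*w^2 + 20*w - 11)/(25*w^4 - 90*w^3 + 11*w^2 + 126*w + 49)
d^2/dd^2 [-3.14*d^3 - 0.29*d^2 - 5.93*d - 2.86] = -18.84*d - 0.58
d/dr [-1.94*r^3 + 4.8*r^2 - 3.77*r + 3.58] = -5.82*r^2 + 9.6*r - 3.77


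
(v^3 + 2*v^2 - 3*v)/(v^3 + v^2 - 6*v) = (v - 1)/(v - 2)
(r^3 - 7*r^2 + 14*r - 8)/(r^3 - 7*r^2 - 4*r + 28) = (r^2 - 5*r + 4)/(r^2 - 5*r - 14)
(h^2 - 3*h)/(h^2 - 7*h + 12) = h/(h - 4)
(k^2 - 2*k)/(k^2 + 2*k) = (k - 2)/(k + 2)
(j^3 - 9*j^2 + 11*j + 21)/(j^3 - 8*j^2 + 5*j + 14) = (j - 3)/(j - 2)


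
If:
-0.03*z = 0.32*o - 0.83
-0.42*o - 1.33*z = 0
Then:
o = 2.67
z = -0.84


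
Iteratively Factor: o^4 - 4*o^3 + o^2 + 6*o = (o - 3)*(o^3 - o^2 - 2*o) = (o - 3)*(o + 1)*(o^2 - 2*o) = o*(o - 3)*(o + 1)*(o - 2)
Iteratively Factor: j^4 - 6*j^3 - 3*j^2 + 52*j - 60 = (j - 5)*(j^3 - j^2 - 8*j + 12) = (j - 5)*(j - 2)*(j^2 + j - 6) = (j - 5)*(j - 2)^2*(j + 3)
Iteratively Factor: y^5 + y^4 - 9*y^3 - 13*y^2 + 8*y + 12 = (y + 2)*(y^4 - y^3 - 7*y^2 + y + 6) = (y + 2)^2*(y^3 - 3*y^2 - y + 3) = (y - 3)*(y + 2)^2*(y^2 - 1) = (y - 3)*(y + 1)*(y + 2)^2*(y - 1)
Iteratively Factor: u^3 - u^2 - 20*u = (u)*(u^2 - u - 20) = u*(u + 4)*(u - 5)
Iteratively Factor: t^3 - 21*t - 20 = (t + 4)*(t^2 - 4*t - 5) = (t + 1)*(t + 4)*(t - 5)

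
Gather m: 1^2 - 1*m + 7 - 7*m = 8 - 8*m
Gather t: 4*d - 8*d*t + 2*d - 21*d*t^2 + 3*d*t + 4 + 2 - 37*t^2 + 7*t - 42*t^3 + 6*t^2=6*d - 42*t^3 + t^2*(-21*d - 31) + t*(7 - 5*d) + 6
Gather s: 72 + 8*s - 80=8*s - 8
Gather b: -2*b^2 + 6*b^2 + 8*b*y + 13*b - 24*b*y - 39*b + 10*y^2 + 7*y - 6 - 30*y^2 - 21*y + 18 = 4*b^2 + b*(-16*y - 26) - 20*y^2 - 14*y + 12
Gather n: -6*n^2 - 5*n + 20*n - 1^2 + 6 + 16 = -6*n^2 + 15*n + 21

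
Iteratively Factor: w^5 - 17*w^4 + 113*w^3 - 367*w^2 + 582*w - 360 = (w - 5)*(w^4 - 12*w^3 + 53*w^2 - 102*w + 72) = (w - 5)*(w - 4)*(w^3 - 8*w^2 + 21*w - 18) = (w - 5)*(w - 4)*(w - 3)*(w^2 - 5*w + 6) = (w - 5)*(w - 4)*(w - 3)^2*(w - 2)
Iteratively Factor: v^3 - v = (v - 1)*(v^2 + v) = (v - 1)*(v + 1)*(v)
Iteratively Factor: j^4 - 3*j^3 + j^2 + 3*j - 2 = (j - 1)*(j^3 - 2*j^2 - j + 2) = (j - 2)*(j - 1)*(j^2 - 1) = (j - 2)*(j - 1)^2*(j + 1)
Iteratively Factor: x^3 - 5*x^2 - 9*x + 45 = (x + 3)*(x^2 - 8*x + 15) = (x - 3)*(x + 3)*(x - 5)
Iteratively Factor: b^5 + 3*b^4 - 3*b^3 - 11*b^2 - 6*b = (b + 1)*(b^4 + 2*b^3 - 5*b^2 - 6*b) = b*(b + 1)*(b^3 + 2*b^2 - 5*b - 6) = b*(b + 1)^2*(b^2 + b - 6) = b*(b + 1)^2*(b + 3)*(b - 2)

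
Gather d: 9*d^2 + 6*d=9*d^2 + 6*d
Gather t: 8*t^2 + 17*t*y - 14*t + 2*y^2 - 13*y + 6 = 8*t^2 + t*(17*y - 14) + 2*y^2 - 13*y + 6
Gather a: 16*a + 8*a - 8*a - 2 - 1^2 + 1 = 16*a - 2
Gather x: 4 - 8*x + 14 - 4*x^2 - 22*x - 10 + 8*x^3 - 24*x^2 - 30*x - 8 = 8*x^3 - 28*x^2 - 60*x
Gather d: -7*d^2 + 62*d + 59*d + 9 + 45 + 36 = -7*d^2 + 121*d + 90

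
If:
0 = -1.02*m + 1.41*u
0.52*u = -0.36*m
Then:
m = 0.00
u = 0.00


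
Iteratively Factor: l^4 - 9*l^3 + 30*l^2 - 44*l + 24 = (l - 2)*(l^3 - 7*l^2 + 16*l - 12) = (l - 2)^2*(l^2 - 5*l + 6) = (l - 3)*(l - 2)^2*(l - 2)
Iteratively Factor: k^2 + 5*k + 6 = (k + 3)*(k + 2)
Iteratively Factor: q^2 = (q)*(q)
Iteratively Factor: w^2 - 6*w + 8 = (w - 4)*(w - 2)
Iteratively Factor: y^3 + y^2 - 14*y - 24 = (y + 3)*(y^2 - 2*y - 8) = (y - 4)*(y + 3)*(y + 2)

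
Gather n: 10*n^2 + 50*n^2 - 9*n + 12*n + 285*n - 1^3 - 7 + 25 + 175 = 60*n^2 + 288*n + 192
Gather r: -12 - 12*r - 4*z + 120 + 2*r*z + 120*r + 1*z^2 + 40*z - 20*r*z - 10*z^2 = r*(108 - 18*z) - 9*z^2 + 36*z + 108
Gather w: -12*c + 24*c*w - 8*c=24*c*w - 20*c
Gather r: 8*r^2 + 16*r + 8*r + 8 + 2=8*r^2 + 24*r + 10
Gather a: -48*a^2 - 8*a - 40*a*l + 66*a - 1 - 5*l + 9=-48*a^2 + a*(58 - 40*l) - 5*l + 8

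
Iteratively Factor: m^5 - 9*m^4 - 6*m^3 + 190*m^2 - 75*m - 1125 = (m - 5)*(m^4 - 4*m^3 - 26*m^2 + 60*m + 225) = (m - 5)^2*(m^3 + m^2 - 21*m - 45) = (m - 5)^2*(m + 3)*(m^2 - 2*m - 15) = (m - 5)^2*(m + 3)^2*(m - 5)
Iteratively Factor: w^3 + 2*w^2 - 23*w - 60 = (w - 5)*(w^2 + 7*w + 12) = (w - 5)*(w + 4)*(w + 3)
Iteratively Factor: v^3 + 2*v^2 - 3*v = (v + 3)*(v^2 - v) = (v - 1)*(v + 3)*(v)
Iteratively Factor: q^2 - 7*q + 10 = (q - 5)*(q - 2)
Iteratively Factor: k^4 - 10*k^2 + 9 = (k - 1)*(k^3 + k^2 - 9*k - 9) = (k - 3)*(k - 1)*(k^2 + 4*k + 3) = (k - 3)*(k - 1)*(k + 3)*(k + 1)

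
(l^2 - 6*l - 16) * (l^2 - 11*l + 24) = l^4 - 17*l^3 + 74*l^2 + 32*l - 384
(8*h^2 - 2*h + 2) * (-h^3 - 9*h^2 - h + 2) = -8*h^5 - 70*h^4 + 8*h^3 - 6*h + 4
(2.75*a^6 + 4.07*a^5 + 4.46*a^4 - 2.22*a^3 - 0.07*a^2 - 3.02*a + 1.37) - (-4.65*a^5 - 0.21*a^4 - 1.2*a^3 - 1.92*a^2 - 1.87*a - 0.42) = 2.75*a^6 + 8.72*a^5 + 4.67*a^4 - 1.02*a^3 + 1.85*a^2 - 1.15*a + 1.79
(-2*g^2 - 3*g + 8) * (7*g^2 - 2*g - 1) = -14*g^4 - 17*g^3 + 64*g^2 - 13*g - 8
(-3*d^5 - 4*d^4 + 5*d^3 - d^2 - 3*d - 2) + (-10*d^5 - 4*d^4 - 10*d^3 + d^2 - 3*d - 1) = -13*d^5 - 8*d^4 - 5*d^3 - 6*d - 3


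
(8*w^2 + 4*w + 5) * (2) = 16*w^2 + 8*w + 10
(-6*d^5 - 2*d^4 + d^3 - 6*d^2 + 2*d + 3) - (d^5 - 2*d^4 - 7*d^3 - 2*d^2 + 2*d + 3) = -7*d^5 + 8*d^3 - 4*d^2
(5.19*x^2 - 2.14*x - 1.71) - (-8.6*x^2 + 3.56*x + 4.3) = 13.79*x^2 - 5.7*x - 6.01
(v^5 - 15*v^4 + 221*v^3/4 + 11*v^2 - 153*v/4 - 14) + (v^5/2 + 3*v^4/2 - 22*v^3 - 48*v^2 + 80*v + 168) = 3*v^5/2 - 27*v^4/2 + 133*v^3/4 - 37*v^2 + 167*v/4 + 154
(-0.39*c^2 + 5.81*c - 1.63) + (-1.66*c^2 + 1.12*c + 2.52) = -2.05*c^2 + 6.93*c + 0.89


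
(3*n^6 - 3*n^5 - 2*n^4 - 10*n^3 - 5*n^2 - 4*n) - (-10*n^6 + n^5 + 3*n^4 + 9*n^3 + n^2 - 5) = 13*n^6 - 4*n^5 - 5*n^4 - 19*n^3 - 6*n^2 - 4*n + 5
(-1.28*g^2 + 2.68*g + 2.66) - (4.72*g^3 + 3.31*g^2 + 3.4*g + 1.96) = -4.72*g^3 - 4.59*g^2 - 0.72*g + 0.7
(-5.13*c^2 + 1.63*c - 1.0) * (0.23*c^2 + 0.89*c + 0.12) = -1.1799*c^4 - 4.1908*c^3 + 0.6051*c^2 - 0.6944*c - 0.12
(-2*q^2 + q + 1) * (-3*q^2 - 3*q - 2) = 6*q^4 + 3*q^3 - 2*q^2 - 5*q - 2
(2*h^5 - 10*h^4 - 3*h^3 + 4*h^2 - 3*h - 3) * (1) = 2*h^5 - 10*h^4 - 3*h^3 + 4*h^2 - 3*h - 3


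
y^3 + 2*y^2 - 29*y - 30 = (y - 5)*(y + 1)*(y + 6)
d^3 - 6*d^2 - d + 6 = (d - 6)*(d - 1)*(d + 1)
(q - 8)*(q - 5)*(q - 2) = q^3 - 15*q^2 + 66*q - 80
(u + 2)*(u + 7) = u^2 + 9*u + 14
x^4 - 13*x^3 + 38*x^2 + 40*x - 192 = (x - 8)*(x - 4)*(x - 3)*(x + 2)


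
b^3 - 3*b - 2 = (b - 2)*(b + 1)^2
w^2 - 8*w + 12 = (w - 6)*(w - 2)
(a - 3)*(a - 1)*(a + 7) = a^3 + 3*a^2 - 25*a + 21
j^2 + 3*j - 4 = (j - 1)*(j + 4)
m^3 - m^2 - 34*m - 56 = (m - 7)*(m + 2)*(m + 4)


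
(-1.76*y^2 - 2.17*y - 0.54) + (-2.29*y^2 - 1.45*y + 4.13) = -4.05*y^2 - 3.62*y + 3.59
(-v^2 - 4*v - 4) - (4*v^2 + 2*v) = -5*v^2 - 6*v - 4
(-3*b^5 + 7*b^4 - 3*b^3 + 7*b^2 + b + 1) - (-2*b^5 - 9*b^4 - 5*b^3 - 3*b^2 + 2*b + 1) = -b^5 + 16*b^4 + 2*b^3 + 10*b^2 - b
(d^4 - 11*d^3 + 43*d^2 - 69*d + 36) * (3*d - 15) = 3*d^5 - 48*d^4 + 294*d^3 - 852*d^2 + 1143*d - 540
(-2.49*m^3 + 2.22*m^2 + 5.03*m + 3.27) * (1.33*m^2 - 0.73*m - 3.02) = -3.3117*m^5 + 4.7703*m^4 + 12.5891*m^3 - 6.0272*m^2 - 17.5777*m - 9.8754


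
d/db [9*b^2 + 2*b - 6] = 18*b + 2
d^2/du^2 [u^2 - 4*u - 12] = 2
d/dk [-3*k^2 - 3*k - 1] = -6*k - 3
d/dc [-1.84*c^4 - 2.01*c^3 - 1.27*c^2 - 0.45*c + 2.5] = -7.36*c^3 - 6.03*c^2 - 2.54*c - 0.45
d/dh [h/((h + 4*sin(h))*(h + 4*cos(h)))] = (-4*sqrt(2)*h^2*cos(h + pi/4) - h^2 - 16*h*cos(2*h) + 8*sin(2*h))/((h + 4*sin(h))^2*(h + 4*cos(h))^2)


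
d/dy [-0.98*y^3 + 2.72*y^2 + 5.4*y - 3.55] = -2.94*y^2 + 5.44*y + 5.4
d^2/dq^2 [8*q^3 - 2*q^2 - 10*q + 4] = 48*q - 4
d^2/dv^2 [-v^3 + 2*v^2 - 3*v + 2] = 4 - 6*v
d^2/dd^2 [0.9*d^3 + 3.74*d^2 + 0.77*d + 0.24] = 5.4*d + 7.48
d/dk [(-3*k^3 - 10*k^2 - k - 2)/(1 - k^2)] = (3*k^4 - 10*k^2 - 24*k - 1)/(k^4 - 2*k^2 + 1)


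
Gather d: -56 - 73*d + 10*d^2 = 10*d^2 - 73*d - 56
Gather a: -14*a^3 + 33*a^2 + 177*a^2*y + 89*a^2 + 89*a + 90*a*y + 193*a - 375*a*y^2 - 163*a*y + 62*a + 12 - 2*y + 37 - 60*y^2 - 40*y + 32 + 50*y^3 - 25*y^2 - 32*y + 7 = -14*a^3 + a^2*(177*y + 122) + a*(-375*y^2 - 73*y + 344) + 50*y^3 - 85*y^2 - 74*y + 88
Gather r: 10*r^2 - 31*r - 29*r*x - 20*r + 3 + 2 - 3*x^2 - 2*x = 10*r^2 + r*(-29*x - 51) - 3*x^2 - 2*x + 5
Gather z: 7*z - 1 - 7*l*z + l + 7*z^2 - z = l + 7*z^2 + z*(6 - 7*l) - 1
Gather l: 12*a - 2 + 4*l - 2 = 12*a + 4*l - 4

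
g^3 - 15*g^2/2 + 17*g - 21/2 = (g - 7/2)*(g - 3)*(g - 1)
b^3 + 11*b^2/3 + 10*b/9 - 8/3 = (b - 2/3)*(b + 4/3)*(b + 3)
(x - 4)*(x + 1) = x^2 - 3*x - 4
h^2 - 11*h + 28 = (h - 7)*(h - 4)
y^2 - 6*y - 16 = (y - 8)*(y + 2)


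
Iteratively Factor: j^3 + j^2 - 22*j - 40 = (j + 2)*(j^2 - j - 20) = (j - 5)*(j + 2)*(j + 4)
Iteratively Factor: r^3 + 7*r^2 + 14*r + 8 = (r + 2)*(r^2 + 5*r + 4) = (r + 1)*(r + 2)*(r + 4)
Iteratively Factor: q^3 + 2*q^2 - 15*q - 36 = (q + 3)*(q^2 - q - 12) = (q + 3)^2*(q - 4)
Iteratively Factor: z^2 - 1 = (z - 1)*(z + 1)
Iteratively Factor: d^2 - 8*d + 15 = (d - 5)*(d - 3)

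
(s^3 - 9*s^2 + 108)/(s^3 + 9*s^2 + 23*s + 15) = (s^2 - 12*s + 36)/(s^2 + 6*s + 5)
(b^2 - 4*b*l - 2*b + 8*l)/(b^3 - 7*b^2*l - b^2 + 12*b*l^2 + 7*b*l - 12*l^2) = (b - 2)/(b^2 - 3*b*l - b + 3*l)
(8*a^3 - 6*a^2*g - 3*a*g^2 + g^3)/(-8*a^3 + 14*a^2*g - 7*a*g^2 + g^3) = (-2*a - g)/(2*a - g)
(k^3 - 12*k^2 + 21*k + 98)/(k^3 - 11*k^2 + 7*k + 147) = (k + 2)/(k + 3)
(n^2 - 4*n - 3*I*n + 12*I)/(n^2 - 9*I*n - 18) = (n - 4)/(n - 6*I)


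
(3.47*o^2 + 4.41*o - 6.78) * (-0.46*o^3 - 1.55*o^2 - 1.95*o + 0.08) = -1.5962*o^5 - 7.4071*o^4 - 10.4832*o^3 + 2.1871*o^2 + 13.5738*o - 0.5424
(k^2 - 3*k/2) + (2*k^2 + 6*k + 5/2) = 3*k^2 + 9*k/2 + 5/2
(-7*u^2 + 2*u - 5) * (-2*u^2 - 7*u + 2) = 14*u^4 + 45*u^3 - 18*u^2 + 39*u - 10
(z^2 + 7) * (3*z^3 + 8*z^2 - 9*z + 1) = 3*z^5 + 8*z^4 + 12*z^3 + 57*z^2 - 63*z + 7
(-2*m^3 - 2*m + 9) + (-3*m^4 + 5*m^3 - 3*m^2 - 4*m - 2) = -3*m^4 + 3*m^3 - 3*m^2 - 6*m + 7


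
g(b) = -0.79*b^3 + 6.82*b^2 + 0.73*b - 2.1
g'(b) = -2.37*b^2 + 13.64*b + 0.73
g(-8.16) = 875.29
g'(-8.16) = -268.38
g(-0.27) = -1.78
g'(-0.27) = -3.13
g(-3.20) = 91.29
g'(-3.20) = -67.19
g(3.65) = 53.01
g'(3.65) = 18.94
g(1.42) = 10.43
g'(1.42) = 15.32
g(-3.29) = 97.45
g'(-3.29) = -69.80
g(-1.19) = 8.02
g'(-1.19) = -18.86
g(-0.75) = 1.52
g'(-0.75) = -10.83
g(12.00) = -376.38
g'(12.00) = -176.87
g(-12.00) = 2336.34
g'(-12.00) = -504.23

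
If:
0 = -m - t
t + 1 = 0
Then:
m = 1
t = -1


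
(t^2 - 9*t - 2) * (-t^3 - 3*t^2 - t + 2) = -t^5 + 6*t^4 + 28*t^3 + 17*t^2 - 16*t - 4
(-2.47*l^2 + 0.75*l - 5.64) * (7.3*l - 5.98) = -18.031*l^3 + 20.2456*l^2 - 45.657*l + 33.7272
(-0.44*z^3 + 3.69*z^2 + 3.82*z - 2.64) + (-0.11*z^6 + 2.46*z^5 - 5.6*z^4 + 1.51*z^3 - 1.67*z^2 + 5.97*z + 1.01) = -0.11*z^6 + 2.46*z^5 - 5.6*z^4 + 1.07*z^3 + 2.02*z^2 + 9.79*z - 1.63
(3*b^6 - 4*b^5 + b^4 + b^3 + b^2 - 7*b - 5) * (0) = 0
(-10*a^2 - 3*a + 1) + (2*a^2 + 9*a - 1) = -8*a^2 + 6*a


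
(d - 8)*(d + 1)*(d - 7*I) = d^3 - 7*d^2 - 7*I*d^2 - 8*d + 49*I*d + 56*I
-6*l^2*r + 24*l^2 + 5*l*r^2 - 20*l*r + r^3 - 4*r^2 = (-l + r)*(6*l + r)*(r - 4)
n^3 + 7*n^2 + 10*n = n*(n + 2)*(n + 5)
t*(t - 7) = t^2 - 7*t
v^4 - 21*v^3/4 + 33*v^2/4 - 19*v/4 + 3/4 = (v - 3)*(v - 1)^2*(v - 1/4)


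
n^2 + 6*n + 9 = (n + 3)^2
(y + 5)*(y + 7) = y^2 + 12*y + 35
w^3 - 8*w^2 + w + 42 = (w - 7)*(w - 3)*(w + 2)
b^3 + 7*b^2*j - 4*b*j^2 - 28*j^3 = (b - 2*j)*(b + 2*j)*(b + 7*j)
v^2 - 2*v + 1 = (v - 1)^2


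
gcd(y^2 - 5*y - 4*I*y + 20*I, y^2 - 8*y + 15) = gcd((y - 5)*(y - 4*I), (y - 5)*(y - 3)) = y - 5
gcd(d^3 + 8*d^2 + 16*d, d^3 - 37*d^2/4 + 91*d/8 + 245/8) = 1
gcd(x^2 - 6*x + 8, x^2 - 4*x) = x - 4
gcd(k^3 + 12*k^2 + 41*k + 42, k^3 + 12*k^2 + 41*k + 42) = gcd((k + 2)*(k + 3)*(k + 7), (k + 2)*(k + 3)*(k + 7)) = k^3 + 12*k^2 + 41*k + 42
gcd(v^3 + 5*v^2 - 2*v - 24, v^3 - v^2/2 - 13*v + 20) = v^2 + 2*v - 8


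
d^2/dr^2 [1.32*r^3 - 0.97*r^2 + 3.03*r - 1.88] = 7.92*r - 1.94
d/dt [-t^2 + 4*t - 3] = 4 - 2*t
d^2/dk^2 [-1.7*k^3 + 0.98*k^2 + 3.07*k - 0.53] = 1.96 - 10.2*k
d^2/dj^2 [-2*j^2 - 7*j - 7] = -4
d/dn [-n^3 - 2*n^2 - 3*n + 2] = -3*n^2 - 4*n - 3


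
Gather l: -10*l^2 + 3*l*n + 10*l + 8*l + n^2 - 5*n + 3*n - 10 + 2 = -10*l^2 + l*(3*n + 18) + n^2 - 2*n - 8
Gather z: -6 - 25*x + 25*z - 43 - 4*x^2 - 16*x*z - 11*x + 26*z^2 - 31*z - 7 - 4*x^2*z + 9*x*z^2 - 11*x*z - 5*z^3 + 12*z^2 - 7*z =-4*x^2 - 36*x - 5*z^3 + z^2*(9*x + 38) + z*(-4*x^2 - 27*x - 13) - 56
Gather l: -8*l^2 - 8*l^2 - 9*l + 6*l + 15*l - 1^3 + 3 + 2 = -16*l^2 + 12*l + 4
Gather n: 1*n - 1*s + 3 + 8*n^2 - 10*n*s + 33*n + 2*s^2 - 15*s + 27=8*n^2 + n*(34 - 10*s) + 2*s^2 - 16*s + 30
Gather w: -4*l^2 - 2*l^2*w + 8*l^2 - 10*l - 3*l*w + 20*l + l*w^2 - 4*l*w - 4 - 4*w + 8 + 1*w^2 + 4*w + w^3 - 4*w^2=4*l^2 + 10*l + w^3 + w^2*(l - 3) + w*(-2*l^2 - 7*l) + 4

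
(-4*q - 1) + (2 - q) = 1 - 5*q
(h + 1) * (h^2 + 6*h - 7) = h^3 + 7*h^2 - h - 7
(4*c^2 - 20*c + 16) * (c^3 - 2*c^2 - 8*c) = 4*c^5 - 28*c^4 + 24*c^3 + 128*c^2 - 128*c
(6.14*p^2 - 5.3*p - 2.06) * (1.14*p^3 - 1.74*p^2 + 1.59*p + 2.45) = 6.9996*p^5 - 16.7256*p^4 + 16.6362*p^3 + 10.2004*p^2 - 16.2604*p - 5.047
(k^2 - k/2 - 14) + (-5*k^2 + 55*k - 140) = -4*k^2 + 109*k/2 - 154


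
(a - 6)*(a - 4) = a^2 - 10*a + 24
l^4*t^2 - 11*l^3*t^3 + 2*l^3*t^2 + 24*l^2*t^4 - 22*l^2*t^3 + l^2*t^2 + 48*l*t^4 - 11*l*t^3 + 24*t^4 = (l - 8*t)*(l - 3*t)*(l*t + t)^2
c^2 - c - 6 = (c - 3)*(c + 2)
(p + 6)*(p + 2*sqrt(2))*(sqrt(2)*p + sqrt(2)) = sqrt(2)*p^3 + 4*p^2 + 7*sqrt(2)*p^2 + 6*sqrt(2)*p + 28*p + 24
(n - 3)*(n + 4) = n^2 + n - 12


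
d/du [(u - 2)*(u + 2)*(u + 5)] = 3*u^2 + 10*u - 4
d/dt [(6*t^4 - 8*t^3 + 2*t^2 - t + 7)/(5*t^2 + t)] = (60*t^5 - 22*t^4 - 16*t^3 + 7*t^2 - 70*t - 7)/(t^2*(25*t^2 + 10*t + 1))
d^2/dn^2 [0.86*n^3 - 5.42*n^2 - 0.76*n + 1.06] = 5.16*n - 10.84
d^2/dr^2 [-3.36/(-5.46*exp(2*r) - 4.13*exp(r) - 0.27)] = (3.36*(10.92*exp(r) + 4.13)*(21.84*exp(r) + 8.26)*exp(r) - (73.3824*exp(r) + 13.8768)*(5.46*exp(2*r) + 4.13*exp(r) + 0.27))*exp(r)/(5.46*exp(2*r) + 4.13*exp(r) + 0.27)^3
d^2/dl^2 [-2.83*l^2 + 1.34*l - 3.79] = -5.66000000000000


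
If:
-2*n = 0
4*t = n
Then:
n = 0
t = 0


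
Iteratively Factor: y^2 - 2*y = (y - 2)*(y)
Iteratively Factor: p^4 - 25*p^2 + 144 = (p - 4)*(p^3 + 4*p^2 - 9*p - 36) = (p - 4)*(p + 3)*(p^2 + p - 12) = (p - 4)*(p + 3)*(p + 4)*(p - 3)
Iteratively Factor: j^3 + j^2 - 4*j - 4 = (j + 1)*(j^2 - 4) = (j - 2)*(j + 1)*(j + 2)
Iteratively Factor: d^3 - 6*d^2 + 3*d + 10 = (d - 5)*(d^2 - d - 2) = (d - 5)*(d - 2)*(d + 1)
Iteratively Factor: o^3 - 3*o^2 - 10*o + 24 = (o - 4)*(o^2 + o - 6) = (o - 4)*(o + 3)*(o - 2)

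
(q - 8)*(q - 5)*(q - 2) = q^3 - 15*q^2 + 66*q - 80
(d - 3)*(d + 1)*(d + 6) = d^3 + 4*d^2 - 15*d - 18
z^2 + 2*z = z*(z + 2)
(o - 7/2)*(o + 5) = o^2 + 3*o/2 - 35/2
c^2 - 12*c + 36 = (c - 6)^2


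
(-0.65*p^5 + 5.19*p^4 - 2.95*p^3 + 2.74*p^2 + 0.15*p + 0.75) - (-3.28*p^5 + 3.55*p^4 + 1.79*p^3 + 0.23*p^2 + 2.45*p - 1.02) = 2.63*p^5 + 1.64*p^4 - 4.74*p^3 + 2.51*p^2 - 2.3*p + 1.77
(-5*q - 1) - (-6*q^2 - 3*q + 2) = 6*q^2 - 2*q - 3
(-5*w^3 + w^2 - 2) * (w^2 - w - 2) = -5*w^5 + 6*w^4 + 9*w^3 - 4*w^2 + 2*w + 4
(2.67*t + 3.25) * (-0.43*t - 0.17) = -1.1481*t^2 - 1.8514*t - 0.5525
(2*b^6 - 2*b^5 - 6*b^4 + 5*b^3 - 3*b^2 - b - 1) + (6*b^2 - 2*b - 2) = 2*b^6 - 2*b^5 - 6*b^4 + 5*b^3 + 3*b^2 - 3*b - 3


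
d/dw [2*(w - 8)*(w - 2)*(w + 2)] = 6*w^2 - 32*w - 8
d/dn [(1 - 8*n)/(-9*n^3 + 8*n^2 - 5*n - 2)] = (-144*n^3 + 91*n^2 - 16*n + 21)/(81*n^6 - 144*n^5 + 154*n^4 - 44*n^3 - 7*n^2 + 20*n + 4)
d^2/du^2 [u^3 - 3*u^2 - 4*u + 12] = 6*u - 6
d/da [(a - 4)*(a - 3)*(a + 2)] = 3*a^2 - 10*a - 2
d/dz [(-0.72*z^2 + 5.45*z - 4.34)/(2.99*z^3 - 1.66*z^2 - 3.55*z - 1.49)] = (2.1528*z^4 - 32.591*z^3 + 50.5328*z^2 - 12.2632*z - 23.5275)/(8.9401*z^6 - 9.9268*z^5 - 18.4734*z^4 + 2.8758*z^3 + 17.5493*z^2 + 10.579*z + 2.2201)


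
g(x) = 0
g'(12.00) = 0.00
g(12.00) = 0.00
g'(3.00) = 0.00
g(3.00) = 0.00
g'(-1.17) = 0.00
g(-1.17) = 0.00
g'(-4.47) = 0.00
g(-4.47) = 0.00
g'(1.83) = 0.00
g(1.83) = 0.00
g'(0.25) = 0.00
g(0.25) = 0.00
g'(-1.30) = 0.00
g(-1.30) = 0.00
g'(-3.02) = 0.00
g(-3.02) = 0.00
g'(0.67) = 0.00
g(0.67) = 0.00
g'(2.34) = 0.00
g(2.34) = 0.00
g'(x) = 0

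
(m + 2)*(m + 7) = m^2 + 9*m + 14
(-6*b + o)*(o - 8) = -6*b*o + 48*b + o^2 - 8*o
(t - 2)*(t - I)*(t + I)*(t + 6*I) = t^4 - 2*t^3 + 6*I*t^3 + t^2 - 12*I*t^2 - 2*t + 6*I*t - 12*I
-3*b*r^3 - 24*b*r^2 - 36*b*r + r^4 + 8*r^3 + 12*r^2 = r*(-3*b + r)*(r + 2)*(r + 6)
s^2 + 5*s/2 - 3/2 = (s - 1/2)*(s + 3)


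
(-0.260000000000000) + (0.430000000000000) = 0.170000000000000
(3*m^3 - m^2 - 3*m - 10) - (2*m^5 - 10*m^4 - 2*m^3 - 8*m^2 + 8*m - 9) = -2*m^5 + 10*m^4 + 5*m^3 + 7*m^2 - 11*m - 1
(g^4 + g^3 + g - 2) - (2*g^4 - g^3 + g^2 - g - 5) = -g^4 + 2*g^3 - g^2 + 2*g + 3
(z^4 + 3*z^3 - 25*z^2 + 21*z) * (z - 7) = z^5 - 4*z^4 - 46*z^3 + 196*z^2 - 147*z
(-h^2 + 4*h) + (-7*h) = -h^2 - 3*h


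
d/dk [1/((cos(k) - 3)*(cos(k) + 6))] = (2*cos(k) + 3)*sin(k)/((cos(k) - 3)^2*(cos(k) + 6)^2)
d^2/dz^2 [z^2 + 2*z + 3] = 2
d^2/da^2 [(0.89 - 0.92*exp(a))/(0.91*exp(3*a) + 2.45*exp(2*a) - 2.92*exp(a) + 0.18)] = (-3.047408*exp(6*a) + 0.479661000000007*exp(5*a) + 6.52600900000001*exp(4*a) + 12.016452*exp(3*a) - 17.978898*exp(2*a) + 5.534984*exp(a) + 0.437976)*exp(a)/(0.753571*exp(9*a) + 6.086535*exp(8*a) + 9.13266900000001*exp(7*a) - 23.907541*exp(6*a) - 26.896968*exp(5*a) + 63.040614*exp(4*a) - 32.534956*exp(3*a) + 4.842396*exp(2*a) - 0.283824*exp(a) + 0.005832)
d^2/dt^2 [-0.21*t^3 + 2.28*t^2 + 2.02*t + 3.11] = 4.56 - 1.26*t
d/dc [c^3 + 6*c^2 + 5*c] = 3*c^2 + 12*c + 5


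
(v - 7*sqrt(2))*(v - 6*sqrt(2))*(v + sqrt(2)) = v^3 - 12*sqrt(2)*v^2 + 58*v + 84*sqrt(2)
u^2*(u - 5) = u^3 - 5*u^2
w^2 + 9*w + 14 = (w + 2)*(w + 7)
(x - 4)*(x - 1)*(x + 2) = x^3 - 3*x^2 - 6*x + 8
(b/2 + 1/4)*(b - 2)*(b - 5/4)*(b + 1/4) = b^4/2 - 5*b^3/4 + 3*b^2/32 + 47*b/64 + 5/32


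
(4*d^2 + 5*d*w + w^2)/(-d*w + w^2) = (4*d^2 + 5*d*w + w^2)/(w*(-d + w))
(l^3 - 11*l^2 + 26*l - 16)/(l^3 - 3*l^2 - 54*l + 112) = (l - 1)/(l + 7)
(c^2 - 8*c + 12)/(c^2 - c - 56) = (-c^2 + 8*c - 12)/(-c^2 + c + 56)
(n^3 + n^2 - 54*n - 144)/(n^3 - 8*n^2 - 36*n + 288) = (n + 3)/(n - 6)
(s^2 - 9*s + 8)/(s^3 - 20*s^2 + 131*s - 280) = (s - 1)/(s^2 - 12*s + 35)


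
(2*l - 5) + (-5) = 2*l - 10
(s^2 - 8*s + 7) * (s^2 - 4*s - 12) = s^4 - 12*s^3 + 27*s^2 + 68*s - 84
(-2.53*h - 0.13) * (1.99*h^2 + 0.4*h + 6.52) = -5.0347*h^3 - 1.2707*h^2 - 16.5476*h - 0.8476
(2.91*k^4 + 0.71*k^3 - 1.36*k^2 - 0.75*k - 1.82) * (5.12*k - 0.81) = 14.8992*k^5 + 1.2781*k^4 - 7.5383*k^3 - 2.7384*k^2 - 8.7109*k + 1.4742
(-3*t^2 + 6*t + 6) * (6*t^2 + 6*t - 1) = -18*t^4 + 18*t^3 + 75*t^2 + 30*t - 6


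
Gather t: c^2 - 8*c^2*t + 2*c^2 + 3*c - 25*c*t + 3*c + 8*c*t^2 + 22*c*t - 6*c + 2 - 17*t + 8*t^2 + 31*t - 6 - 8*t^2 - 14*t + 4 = 3*c^2 + 8*c*t^2 + t*(-8*c^2 - 3*c)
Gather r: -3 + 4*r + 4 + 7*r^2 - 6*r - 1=7*r^2 - 2*r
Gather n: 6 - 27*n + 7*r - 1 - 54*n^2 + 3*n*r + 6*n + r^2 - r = -54*n^2 + n*(3*r - 21) + r^2 + 6*r + 5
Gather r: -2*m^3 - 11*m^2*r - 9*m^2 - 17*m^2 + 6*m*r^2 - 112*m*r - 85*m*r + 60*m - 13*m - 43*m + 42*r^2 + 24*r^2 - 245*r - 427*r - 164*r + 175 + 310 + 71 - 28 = -2*m^3 - 26*m^2 + 4*m + r^2*(6*m + 66) + r*(-11*m^2 - 197*m - 836) + 528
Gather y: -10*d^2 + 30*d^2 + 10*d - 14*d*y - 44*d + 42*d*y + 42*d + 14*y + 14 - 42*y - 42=20*d^2 + 8*d + y*(28*d - 28) - 28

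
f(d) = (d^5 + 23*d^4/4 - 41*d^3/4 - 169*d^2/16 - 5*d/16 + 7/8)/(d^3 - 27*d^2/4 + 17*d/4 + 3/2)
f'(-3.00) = 1.37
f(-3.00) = -4.10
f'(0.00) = -1.86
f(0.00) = 0.58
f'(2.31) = -13.84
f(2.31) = -3.79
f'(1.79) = -10.20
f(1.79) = 2.20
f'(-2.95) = 1.41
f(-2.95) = -4.03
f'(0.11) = -2.13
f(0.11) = 0.37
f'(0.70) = -24.56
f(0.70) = -4.29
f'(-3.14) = 1.25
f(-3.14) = -4.29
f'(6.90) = -472.83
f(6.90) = 653.27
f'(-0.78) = 1.25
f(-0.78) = -0.22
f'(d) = (-3*d^2 + 27*d/2 - 17/4)*(d^5 + 23*d^4/4 - 41*d^3/4 - 169*d^2/16 - 5*d/16 + 7/8)/(d^3 - 27*d^2/4 + 17*d/4 + 3/2)^2 + (5*d^4 + 23*d^3 - 123*d^2/4 - 169*d/8 - 5/16)/(d^3 - 27*d^2/4 + 17*d/4 + 3/2)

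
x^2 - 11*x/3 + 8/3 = (x - 8/3)*(x - 1)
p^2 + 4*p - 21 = (p - 3)*(p + 7)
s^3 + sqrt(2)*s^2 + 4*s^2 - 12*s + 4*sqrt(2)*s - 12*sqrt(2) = (s - 2)*(s + 6)*(s + sqrt(2))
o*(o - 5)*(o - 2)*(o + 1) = o^4 - 6*o^3 + 3*o^2 + 10*o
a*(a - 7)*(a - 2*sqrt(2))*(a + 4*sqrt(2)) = a^4 - 7*a^3 + 2*sqrt(2)*a^3 - 14*sqrt(2)*a^2 - 16*a^2 + 112*a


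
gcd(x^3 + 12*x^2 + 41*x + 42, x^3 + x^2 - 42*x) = x + 7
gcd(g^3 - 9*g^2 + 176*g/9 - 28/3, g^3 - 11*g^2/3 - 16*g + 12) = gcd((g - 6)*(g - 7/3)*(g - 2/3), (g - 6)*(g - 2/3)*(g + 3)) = g^2 - 20*g/3 + 4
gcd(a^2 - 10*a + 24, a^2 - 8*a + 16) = a - 4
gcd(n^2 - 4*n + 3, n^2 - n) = n - 1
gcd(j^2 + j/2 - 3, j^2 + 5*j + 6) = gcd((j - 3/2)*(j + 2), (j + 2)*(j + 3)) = j + 2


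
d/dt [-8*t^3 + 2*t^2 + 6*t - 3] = -24*t^2 + 4*t + 6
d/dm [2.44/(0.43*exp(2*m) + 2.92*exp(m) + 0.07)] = (-2.0984*exp(m) - 7.1248)*exp(m)/(0.43*exp(2*m) + 2.92*exp(m) + 0.07)^2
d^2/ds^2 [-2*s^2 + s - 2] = -4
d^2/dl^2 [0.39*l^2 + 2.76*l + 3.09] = 0.780000000000000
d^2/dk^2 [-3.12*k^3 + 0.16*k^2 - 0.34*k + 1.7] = 0.32 - 18.72*k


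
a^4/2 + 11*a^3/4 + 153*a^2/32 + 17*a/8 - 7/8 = (a/2 + 1)*(a - 1/4)*(a + 7/4)*(a + 2)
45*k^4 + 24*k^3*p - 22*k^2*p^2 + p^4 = (-3*k + p)^2*(k + p)*(5*k + p)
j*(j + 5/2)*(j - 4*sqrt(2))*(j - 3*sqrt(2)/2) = j^4 - 11*sqrt(2)*j^3/2 + 5*j^3/2 - 55*sqrt(2)*j^2/4 + 12*j^2 + 30*j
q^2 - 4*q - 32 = (q - 8)*(q + 4)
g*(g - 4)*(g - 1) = g^3 - 5*g^2 + 4*g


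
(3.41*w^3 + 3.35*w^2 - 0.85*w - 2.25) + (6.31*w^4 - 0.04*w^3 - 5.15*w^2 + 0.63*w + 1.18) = 6.31*w^4 + 3.37*w^3 - 1.8*w^2 - 0.22*w - 1.07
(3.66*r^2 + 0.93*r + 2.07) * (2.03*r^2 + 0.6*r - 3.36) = 7.4298*r^4 + 4.0839*r^3 - 7.5375*r^2 - 1.8828*r - 6.9552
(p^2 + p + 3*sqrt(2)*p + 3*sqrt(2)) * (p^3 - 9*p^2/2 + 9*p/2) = p^5 - 7*p^4/2 + 3*sqrt(2)*p^4 - 21*sqrt(2)*p^3/2 + 9*p^2/2 + 27*sqrt(2)*p/2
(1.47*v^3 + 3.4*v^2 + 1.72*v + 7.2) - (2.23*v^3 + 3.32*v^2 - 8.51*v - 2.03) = -0.76*v^3 + 0.0800000000000001*v^2 + 10.23*v + 9.23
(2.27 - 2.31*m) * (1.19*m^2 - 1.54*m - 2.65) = -2.7489*m^3 + 6.2587*m^2 + 2.6257*m - 6.0155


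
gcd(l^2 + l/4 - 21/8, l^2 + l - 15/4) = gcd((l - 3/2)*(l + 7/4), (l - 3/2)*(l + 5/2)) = l - 3/2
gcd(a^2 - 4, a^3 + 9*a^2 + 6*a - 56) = a - 2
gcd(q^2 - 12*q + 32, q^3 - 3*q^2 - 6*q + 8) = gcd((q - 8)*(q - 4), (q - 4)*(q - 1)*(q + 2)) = q - 4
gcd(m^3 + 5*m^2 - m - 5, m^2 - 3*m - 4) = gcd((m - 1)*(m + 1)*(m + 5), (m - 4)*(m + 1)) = m + 1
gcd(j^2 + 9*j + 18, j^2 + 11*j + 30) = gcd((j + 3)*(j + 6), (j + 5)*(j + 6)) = j + 6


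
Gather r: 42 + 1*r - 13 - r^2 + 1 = -r^2 + r + 30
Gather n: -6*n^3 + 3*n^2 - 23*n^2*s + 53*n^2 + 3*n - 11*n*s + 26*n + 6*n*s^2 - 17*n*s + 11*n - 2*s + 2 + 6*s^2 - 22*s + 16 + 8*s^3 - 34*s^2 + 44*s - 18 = -6*n^3 + n^2*(56 - 23*s) + n*(6*s^2 - 28*s + 40) + 8*s^3 - 28*s^2 + 20*s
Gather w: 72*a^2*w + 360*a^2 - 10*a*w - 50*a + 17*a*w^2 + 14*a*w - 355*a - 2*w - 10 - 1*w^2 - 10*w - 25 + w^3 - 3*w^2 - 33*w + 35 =360*a^2 - 405*a + w^3 + w^2*(17*a - 4) + w*(72*a^2 + 4*a - 45)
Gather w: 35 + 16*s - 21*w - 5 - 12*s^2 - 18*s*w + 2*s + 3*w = -12*s^2 + 18*s + w*(-18*s - 18) + 30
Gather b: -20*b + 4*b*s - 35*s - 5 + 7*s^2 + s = b*(4*s - 20) + 7*s^2 - 34*s - 5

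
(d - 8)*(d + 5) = d^2 - 3*d - 40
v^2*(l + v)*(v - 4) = l*v^3 - 4*l*v^2 + v^4 - 4*v^3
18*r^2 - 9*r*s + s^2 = (-6*r + s)*(-3*r + s)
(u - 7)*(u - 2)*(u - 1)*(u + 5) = u^4 - 5*u^3 - 27*u^2 + 101*u - 70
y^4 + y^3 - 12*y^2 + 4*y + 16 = (y - 2)^2*(y + 1)*(y + 4)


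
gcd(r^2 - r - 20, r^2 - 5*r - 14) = 1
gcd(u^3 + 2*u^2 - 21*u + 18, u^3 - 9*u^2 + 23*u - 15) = u^2 - 4*u + 3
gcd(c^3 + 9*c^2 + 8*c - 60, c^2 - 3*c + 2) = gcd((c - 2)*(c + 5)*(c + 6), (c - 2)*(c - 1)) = c - 2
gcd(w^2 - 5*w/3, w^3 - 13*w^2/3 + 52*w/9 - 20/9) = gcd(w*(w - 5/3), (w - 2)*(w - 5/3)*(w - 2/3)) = w - 5/3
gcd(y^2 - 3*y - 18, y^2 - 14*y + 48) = y - 6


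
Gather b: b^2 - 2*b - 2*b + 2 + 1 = b^2 - 4*b + 3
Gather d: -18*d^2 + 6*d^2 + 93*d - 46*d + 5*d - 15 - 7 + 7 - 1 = -12*d^2 + 52*d - 16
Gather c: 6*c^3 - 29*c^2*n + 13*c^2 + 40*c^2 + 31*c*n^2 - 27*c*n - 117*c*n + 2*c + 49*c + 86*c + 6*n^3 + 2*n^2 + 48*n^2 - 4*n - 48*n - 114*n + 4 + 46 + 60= 6*c^3 + c^2*(53 - 29*n) + c*(31*n^2 - 144*n + 137) + 6*n^3 + 50*n^2 - 166*n + 110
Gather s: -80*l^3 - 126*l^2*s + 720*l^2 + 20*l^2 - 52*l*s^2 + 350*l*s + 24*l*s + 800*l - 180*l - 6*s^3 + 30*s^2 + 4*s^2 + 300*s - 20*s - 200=-80*l^3 + 740*l^2 + 620*l - 6*s^3 + s^2*(34 - 52*l) + s*(-126*l^2 + 374*l + 280) - 200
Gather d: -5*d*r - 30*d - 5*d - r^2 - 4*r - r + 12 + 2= d*(-5*r - 35) - r^2 - 5*r + 14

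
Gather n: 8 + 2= 10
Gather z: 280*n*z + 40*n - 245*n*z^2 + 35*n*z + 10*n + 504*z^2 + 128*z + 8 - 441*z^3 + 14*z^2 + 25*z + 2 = 50*n - 441*z^3 + z^2*(518 - 245*n) + z*(315*n + 153) + 10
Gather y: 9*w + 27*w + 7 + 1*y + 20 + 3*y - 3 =36*w + 4*y + 24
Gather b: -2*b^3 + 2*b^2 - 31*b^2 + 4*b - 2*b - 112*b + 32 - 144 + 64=-2*b^3 - 29*b^2 - 110*b - 48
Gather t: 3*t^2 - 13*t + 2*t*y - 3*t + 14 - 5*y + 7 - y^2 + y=3*t^2 + t*(2*y - 16) - y^2 - 4*y + 21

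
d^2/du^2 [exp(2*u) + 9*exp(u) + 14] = (4*exp(u) + 9)*exp(u)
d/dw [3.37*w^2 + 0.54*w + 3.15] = 6.74*w + 0.54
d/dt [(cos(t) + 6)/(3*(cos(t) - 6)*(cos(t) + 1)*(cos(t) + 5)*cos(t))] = (3*cos(t)^4 + 24*cos(t)^3 - 31*cos(t)^2 - 372*cos(t) - 180)*sin(t)/(3*(cos(t) - 6)^2*(cos(t) + 1)^2*(cos(t) + 5)^2*cos(t)^2)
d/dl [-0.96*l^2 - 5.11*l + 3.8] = -1.92*l - 5.11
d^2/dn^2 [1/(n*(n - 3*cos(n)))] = (-3*n^2*(n - 3*cos(n))*cos(n) + 2*n^2*(3*sin(n) + 1)^2 + 2*n*(n - 3*cos(n))*(3*sin(n) + 1) + 2*(n - 3*cos(n))^2)/(n^3*(n - 3*cos(n))^3)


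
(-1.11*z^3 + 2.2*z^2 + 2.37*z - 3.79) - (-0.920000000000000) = -1.11*z^3 + 2.2*z^2 + 2.37*z - 2.87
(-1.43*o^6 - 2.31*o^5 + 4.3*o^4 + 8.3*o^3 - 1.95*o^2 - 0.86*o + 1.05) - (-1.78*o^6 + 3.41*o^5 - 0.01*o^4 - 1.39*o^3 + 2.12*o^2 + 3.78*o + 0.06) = 0.35*o^6 - 5.72*o^5 + 4.31*o^4 + 9.69*o^3 - 4.07*o^2 - 4.64*o + 0.99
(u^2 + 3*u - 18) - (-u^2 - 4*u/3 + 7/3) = 2*u^2 + 13*u/3 - 61/3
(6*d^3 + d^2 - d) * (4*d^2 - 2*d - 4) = 24*d^5 - 8*d^4 - 30*d^3 - 2*d^2 + 4*d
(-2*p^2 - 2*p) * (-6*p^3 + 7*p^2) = 12*p^5 - 2*p^4 - 14*p^3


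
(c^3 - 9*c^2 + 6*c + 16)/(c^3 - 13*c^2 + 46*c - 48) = (c + 1)/(c - 3)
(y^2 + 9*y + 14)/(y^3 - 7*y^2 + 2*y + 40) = (y + 7)/(y^2 - 9*y + 20)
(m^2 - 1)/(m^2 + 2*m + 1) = (m - 1)/(m + 1)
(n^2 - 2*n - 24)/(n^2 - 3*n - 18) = (n + 4)/(n + 3)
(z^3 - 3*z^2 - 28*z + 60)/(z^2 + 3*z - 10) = z - 6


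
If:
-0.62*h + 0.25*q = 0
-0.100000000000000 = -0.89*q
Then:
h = 0.05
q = 0.11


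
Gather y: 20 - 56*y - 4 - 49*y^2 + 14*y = -49*y^2 - 42*y + 16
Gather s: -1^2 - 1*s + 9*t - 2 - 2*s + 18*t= -3*s + 27*t - 3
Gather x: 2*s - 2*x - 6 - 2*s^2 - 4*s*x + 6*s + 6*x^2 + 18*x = -2*s^2 + 8*s + 6*x^2 + x*(16 - 4*s) - 6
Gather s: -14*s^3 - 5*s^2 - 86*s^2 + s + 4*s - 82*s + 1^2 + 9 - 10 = -14*s^3 - 91*s^2 - 77*s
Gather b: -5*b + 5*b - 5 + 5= 0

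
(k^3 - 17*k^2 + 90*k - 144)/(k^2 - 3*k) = k - 14 + 48/k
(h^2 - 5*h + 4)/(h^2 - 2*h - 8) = (h - 1)/(h + 2)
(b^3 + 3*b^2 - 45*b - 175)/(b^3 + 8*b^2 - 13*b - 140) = (b^2 - 2*b - 35)/(b^2 + 3*b - 28)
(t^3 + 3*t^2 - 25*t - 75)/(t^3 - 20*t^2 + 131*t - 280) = (t^2 + 8*t + 15)/(t^2 - 15*t + 56)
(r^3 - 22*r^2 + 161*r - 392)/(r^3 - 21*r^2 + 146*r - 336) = (r - 7)/(r - 6)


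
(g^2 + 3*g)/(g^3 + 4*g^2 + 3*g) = 1/(g + 1)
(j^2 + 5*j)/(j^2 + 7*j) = (j + 5)/(j + 7)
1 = 1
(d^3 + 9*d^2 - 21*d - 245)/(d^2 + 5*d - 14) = (d^2 + 2*d - 35)/(d - 2)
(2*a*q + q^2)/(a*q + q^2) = (2*a + q)/(a + q)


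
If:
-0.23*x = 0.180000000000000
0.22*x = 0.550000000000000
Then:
No Solution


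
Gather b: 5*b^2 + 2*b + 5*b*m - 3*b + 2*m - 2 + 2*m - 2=5*b^2 + b*(5*m - 1) + 4*m - 4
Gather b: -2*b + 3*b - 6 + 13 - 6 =b + 1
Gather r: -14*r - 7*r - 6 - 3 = -21*r - 9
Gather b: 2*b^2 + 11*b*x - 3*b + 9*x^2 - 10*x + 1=2*b^2 + b*(11*x - 3) + 9*x^2 - 10*x + 1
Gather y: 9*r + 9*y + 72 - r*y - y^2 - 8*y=9*r - y^2 + y*(1 - r) + 72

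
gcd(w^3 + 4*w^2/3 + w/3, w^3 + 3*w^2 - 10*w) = w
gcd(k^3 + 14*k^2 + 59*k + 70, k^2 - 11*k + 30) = 1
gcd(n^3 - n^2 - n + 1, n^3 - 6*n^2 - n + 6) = n^2 - 1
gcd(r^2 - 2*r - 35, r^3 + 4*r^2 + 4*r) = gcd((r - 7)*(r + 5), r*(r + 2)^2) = 1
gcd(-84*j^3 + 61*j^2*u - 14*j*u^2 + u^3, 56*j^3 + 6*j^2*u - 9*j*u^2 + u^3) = 28*j^2 - 11*j*u + u^2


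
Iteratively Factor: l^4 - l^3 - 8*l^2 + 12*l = (l - 2)*(l^3 + l^2 - 6*l) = (l - 2)^2*(l^2 + 3*l) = l*(l - 2)^2*(l + 3)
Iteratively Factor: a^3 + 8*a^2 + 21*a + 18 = (a + 2)*(a^2 + 6*a + 9) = (a + 2)*(a + 3)*(a + 3)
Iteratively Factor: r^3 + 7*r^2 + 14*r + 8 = (r + 4)*(r^2 + 3*r + 2) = (r + 1)*(r + 4)*(r + 2)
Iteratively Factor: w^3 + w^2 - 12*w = (w + 4)*(w^2 - 3*w) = (w - 3)*(w + 4)*(w)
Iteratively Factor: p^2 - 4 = (p + 2)*(p - 2)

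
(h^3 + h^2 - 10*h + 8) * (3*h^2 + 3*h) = 3*h^5 + 6*h^4 - 27*h^3 - 6*h^2 + 24*h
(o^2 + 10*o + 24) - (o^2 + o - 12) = 9*o + 36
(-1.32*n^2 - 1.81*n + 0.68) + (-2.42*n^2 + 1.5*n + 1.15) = -3.74*n^2 - 0.31*n + 1.83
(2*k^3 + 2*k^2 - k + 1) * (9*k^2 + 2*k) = 18*k^5 + 22*k^4 - 5*k^3 + 7*k^2 + 2*k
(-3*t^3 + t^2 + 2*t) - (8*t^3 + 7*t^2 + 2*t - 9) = -11*t^3 - 6*t^2 + 9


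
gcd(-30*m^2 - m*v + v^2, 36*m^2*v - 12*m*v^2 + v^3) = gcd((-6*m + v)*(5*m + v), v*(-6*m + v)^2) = -6*m + v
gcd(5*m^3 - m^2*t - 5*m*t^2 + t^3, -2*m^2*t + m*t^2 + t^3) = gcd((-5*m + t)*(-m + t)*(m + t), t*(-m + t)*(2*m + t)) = -m + t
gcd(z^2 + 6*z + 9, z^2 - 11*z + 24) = 1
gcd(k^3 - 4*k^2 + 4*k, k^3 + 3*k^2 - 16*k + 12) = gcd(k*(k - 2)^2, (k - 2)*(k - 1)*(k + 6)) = k - 2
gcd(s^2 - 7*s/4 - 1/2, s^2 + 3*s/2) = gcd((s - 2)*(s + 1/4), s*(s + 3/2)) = 1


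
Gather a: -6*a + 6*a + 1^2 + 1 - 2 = 0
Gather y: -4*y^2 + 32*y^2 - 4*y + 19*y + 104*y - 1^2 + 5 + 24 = 28*y^2 + 119*y + 28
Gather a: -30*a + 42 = 42 - 30*a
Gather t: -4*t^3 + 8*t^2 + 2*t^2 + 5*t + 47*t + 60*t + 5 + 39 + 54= -4*t^3 + 10*t^2 + 112*t + 98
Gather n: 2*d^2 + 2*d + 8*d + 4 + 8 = 2*d^2 + 10*d + 12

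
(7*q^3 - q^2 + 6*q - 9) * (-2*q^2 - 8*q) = -14*q^5 - 54*q^4 - 4*q^3 - 30*q^2 + 72*q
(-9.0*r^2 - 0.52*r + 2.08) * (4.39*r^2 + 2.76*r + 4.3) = -39.51*r^4 - 27.1228*r^3 - 31.004*r^2 + 3.5048*r + 8.944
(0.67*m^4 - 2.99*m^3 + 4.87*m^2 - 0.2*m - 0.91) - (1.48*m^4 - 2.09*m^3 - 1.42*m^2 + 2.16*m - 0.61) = -0.81*m^4 - 0.9*m^3 + 6.29*m^2 - 2.36*m - 0.3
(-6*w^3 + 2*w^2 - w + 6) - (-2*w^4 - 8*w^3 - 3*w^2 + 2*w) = 2*w^4 + 2*w^3 + 5*w^2 - 3*w + 6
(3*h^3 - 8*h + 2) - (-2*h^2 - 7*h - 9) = 3*h^3 + 2*h^2 - h + 11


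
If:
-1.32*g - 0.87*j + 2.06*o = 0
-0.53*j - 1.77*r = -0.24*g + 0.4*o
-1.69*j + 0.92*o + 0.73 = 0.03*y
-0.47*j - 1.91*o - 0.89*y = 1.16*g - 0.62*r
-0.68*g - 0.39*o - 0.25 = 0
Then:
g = -0.34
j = 0.40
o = -0.05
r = -0.16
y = 0.23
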